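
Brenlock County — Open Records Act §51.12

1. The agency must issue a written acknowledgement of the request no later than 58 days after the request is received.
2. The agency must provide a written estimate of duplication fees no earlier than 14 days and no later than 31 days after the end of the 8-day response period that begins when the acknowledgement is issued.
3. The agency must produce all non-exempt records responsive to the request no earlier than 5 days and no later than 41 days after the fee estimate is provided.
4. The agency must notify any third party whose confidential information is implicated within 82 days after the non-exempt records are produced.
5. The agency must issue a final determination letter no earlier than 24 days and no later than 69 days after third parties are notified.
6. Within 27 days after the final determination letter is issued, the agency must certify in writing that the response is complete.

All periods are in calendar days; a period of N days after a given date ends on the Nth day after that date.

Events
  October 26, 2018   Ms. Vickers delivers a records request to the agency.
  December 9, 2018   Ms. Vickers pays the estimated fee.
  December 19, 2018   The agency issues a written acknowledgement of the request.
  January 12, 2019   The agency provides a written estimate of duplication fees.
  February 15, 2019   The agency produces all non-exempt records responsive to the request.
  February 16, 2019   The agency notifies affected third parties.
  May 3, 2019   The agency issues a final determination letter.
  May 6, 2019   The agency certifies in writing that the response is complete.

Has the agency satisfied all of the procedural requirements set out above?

No

Step 1 — counting 58 days from October 26, 2018 (when the request is received) gives a deadline of December 23, 2018; completed December 19, 2018, before the deadline.
Step 2 — 14 and 31 days from December 27, 2018 (end of the 8-day response period, which began when the acknowledgement is issued on December 19, 2018) are January 10, 2019 and January 27, 2019 respectively; done January 12, 2019, which is between those dates.
Step 3 — 5 and 41 days from January 12, 2019 (when the fee estimate is provided) are January 17, 2019 and February 22, 2019 respectively; done February 15, 2019 — within the window.
Step 4 — counting 82 days from February 15, 2019 (when the non-exempt records are produced) gives a deadline of May 8, 2019; done February 16, 2019 — timely.
Step 5 — 24 and 69 days from February 16, 2019 (when third parties are notified) are March 12, 2019 and April 26, 2019 respectively; May 3, 2019 is 7 days past the end of the window.
Later steps need not be reached.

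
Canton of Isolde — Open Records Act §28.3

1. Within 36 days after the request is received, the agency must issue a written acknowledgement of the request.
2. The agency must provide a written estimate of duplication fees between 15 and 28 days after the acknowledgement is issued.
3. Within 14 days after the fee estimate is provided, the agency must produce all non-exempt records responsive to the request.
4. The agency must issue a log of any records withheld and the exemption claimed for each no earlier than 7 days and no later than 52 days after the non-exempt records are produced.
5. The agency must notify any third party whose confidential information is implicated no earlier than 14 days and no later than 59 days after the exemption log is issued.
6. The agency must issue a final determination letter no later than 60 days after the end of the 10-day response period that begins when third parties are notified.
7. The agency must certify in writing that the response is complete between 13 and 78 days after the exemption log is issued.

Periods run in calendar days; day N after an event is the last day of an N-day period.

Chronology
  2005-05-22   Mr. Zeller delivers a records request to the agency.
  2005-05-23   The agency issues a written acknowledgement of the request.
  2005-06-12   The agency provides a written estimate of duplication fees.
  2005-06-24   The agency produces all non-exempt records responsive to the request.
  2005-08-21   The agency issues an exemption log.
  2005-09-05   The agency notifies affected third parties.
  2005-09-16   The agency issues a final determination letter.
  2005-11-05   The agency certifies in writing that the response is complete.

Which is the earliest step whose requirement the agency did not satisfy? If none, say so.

Step 4

Step 1 — counting 36 days from 2005-05-22 (when the request is received) gives a deadline of 2005-06-27; completed 2005-05-23, before the deadline.
Step 2 — 15 and 28 days from 2005-05-23 (when the acknowledgement is issued) are 2005-06-07 and 2005-06-20 respectively; done 2005-06-12 — within the window.
Step 3 — counting 14 days from 2005-06-12 (when the fee estimate is provided) gives a deadline of 2005-06-26; 2005-06-24 is within that limit.
Step 4 — 7 and 52 days from 2005-06-24 (when the non-exempt records are produced) are 2005-07-01 and 2005-08-15 respectively; 2005-08-21 is 6 days past the end of the window.
No need to go further; step 4 was not satisfied.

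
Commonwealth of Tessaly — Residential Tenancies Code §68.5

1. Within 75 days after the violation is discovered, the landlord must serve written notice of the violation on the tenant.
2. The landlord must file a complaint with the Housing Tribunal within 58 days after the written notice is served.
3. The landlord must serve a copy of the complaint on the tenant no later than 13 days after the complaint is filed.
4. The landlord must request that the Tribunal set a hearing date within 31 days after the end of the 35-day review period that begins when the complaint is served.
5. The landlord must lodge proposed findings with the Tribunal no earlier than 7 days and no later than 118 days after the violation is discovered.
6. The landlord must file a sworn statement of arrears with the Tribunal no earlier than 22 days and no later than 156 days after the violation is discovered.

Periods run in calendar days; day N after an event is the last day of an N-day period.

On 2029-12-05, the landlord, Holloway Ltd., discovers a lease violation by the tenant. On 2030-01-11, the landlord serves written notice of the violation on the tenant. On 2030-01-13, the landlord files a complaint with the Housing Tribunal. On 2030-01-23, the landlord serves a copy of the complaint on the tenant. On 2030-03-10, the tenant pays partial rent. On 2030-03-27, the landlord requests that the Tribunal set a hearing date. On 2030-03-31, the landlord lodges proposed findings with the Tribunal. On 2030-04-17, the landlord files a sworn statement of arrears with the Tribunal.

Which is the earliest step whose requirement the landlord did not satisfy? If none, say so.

(1) due by 2029-12-05 + 75 days = 2030-02-18; completed 2030-01-11, before the deadline.
(2) due by 2030-01-11 + 58 days = 2030-03-10; completed 2030-01-13, before the deadline.
(3) due by 2030-01-13 + 13 days = 2030-01-26; completed 2030-01-23, before the deadline.
(4) due by 2030-02-27 + 31 days = 2030-03-30; completed 2030-03-27, before the deadline.
(5) the permitted window runs from 2029-12-05 + 7 = 2029-12-12 to 2029-12-05 + 118 = 2030-04-02; done 2030-03-31 — within the window.
(6) the permitted window runs from 2029-12-05 + 22 = 2029-12-27 to 2029-12-05 + 156 = 2030-05-10; done 2030-04-17, which is between those dates.

None — every step was satisfied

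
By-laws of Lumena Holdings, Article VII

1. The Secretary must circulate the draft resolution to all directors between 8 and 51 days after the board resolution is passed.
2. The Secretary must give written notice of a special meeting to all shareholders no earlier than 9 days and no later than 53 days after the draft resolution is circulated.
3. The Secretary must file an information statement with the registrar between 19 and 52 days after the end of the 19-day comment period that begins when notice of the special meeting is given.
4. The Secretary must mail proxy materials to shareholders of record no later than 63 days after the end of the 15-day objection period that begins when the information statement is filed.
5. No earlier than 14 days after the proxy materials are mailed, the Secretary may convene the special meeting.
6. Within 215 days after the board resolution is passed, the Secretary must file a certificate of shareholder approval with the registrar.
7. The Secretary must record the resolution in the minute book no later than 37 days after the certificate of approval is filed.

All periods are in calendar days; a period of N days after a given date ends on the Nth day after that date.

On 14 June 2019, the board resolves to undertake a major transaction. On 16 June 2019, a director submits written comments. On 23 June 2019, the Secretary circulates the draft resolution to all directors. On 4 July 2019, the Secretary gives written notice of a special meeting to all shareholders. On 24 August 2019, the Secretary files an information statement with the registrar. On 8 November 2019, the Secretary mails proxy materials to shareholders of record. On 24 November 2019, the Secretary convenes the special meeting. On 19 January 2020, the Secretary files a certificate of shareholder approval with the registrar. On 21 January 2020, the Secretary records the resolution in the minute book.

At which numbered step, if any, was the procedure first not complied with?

Step 1 — 8 and 51 days from 14 June 2019 (when the board resolution is passed) are 22 June 2019 and 4 August 2019 respectively; done 23 June 2019, which is between those dates.
Step 2 — 9 and 53 days from 23 June 2019 (when the draft resolution is circulated) are 2 July 2019 and 15 August 2019 respectively; done 4 July 2019 — within the window.
Step 3 — 19 and 52 days from 23 July 2019 (end of the 19-day comment period, which began when notice of the special meeting is given on 4 July 2019) are 11 August 2019 and 13 September 2019 respectively; done 24 August 2019 — within the window.
Step 4 — counting 63 days from 8 September 2019 (end of the 15-day objection period, which began when the information statement is filed on 24 August 2019) gives a deadline of 10 November 2019; 8 November 2019 is within that limit.
Step 5 — must wait 14 days from 8 November 2019 (when the proxy materials are mailed), so not before 22 November 2019; done 24 November 2019 — permitted.
Step 6 — counting 215 days from 14 June 2019 (when the board resolution is passed) gives a deadline of 15 January 2020; 19 January 2020 misses that deadline by 4 days.
The analysis stops there.

Step 6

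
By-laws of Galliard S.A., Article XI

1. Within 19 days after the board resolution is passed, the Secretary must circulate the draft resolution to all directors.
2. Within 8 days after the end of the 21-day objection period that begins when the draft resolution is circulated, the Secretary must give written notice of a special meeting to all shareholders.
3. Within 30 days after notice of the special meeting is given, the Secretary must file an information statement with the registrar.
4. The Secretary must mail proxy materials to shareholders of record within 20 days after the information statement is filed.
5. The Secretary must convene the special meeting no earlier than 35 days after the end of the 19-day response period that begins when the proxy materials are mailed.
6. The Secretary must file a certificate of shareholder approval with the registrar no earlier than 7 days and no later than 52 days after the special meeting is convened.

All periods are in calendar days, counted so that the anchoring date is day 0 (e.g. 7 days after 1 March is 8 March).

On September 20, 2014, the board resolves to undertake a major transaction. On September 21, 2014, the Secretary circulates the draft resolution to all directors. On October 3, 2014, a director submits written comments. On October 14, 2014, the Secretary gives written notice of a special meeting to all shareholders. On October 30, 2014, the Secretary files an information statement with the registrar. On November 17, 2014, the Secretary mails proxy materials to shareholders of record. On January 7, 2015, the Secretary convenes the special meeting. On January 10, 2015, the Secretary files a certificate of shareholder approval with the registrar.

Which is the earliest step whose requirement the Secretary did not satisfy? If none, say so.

(1) due by September 20, 2014 + 19 days = October 9, 2014; done September 21, 2014 — timely.
(2) due by October 12, 2014 + 8 days = October 20, 2014; done October 14, 2014 — timely.
(3) due by October 14, 2014 + 30 days = November 13, 2014; done October 30, 2014 — timely.
(4) due by October 30, 2014 + 20 days = November 19, 2014; November 17, 2014 is within that limit.
(5) permitted from December 6, 2014 + 35 days = January 10, 2015 onward; acted on January 7, 2015, 3 days prematurely.

Step 5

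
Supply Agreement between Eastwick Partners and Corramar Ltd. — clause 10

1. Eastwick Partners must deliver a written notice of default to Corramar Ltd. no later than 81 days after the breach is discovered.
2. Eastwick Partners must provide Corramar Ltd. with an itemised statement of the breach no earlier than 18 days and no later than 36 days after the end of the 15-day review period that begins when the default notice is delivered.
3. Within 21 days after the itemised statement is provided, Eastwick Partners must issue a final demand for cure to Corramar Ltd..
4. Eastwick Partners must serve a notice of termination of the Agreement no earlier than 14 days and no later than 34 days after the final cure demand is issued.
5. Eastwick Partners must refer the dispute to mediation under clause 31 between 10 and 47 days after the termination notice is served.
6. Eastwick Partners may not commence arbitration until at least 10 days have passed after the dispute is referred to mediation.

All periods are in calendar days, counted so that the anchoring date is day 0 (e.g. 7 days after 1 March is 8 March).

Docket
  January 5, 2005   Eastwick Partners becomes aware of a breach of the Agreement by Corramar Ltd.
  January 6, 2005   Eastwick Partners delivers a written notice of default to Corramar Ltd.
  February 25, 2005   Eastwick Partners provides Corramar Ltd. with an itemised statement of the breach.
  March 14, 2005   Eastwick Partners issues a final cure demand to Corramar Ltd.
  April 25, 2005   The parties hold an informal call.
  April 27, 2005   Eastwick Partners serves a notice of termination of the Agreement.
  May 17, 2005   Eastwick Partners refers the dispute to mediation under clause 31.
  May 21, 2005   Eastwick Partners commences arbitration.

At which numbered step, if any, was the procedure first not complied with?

Step 4

Step 1: 81 days after January 5, 2005 (when the breach is discovered) is March 27, 2005; January 6, 2005 is within that limit.
Step 2: the window is 18–36 days after January 21, 2005 (end of the 15-day review period, which began when the default notice is delivered on January 6, 2005), so February 8, 2005 through February 26, 2005; done February 25, 2005, which is between those dates.
Step 3: 21 days after February 25, 2005 (when the itemised statement is provided) is March 18, 2005; done March 14, 2005 — timely.
Step 4: the window is 14–34 days after March 14, 2005 (when the final cure demand is issued), so March 28, 2005 through April 17, 2005; April 27, 2005 is 10 days past the end of the window.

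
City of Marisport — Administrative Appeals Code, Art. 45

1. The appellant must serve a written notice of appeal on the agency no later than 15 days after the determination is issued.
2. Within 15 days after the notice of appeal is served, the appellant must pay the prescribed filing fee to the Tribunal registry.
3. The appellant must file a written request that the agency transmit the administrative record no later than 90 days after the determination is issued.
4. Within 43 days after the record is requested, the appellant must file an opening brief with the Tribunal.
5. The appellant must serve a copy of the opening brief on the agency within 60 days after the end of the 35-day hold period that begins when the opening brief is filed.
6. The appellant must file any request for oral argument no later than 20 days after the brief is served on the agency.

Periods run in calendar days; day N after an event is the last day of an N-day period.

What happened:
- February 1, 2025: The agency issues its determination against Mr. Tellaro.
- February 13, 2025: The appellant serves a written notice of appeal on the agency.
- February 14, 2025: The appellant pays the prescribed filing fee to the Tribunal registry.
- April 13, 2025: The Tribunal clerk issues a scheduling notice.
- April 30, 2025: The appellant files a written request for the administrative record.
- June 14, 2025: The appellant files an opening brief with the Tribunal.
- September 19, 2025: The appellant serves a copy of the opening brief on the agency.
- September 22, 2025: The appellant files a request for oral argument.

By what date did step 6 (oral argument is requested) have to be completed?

Step 6 runs from September 19, 2025, when the brief is served on the agency. 20 days after September 19, 2025 is October 9, 2025.

October 9, 2025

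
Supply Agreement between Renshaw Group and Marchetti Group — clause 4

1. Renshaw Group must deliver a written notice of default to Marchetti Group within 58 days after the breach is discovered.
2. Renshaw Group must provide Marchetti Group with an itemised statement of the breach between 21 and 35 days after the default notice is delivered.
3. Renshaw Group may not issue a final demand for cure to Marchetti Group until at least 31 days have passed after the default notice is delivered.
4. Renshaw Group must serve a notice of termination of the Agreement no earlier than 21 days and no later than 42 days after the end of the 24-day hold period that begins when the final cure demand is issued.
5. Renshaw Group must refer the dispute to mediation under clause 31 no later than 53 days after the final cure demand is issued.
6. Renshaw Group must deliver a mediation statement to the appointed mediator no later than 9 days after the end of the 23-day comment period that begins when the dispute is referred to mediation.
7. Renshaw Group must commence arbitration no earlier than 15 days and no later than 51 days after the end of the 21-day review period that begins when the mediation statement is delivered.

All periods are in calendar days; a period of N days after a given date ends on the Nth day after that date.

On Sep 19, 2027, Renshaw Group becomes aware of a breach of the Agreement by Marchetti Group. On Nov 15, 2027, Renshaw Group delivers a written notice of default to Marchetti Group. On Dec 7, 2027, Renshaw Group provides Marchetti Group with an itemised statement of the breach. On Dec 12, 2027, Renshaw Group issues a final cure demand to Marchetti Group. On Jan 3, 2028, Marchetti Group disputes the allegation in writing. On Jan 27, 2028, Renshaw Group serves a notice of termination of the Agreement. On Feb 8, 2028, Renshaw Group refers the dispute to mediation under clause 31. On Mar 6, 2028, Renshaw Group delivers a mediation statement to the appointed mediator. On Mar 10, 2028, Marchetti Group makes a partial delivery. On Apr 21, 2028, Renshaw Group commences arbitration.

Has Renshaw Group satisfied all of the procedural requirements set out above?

Step 1 — counting 58 days from Sep 19, 2027 (when the breach is discovered) gives a deadline of Nov 16, 2027; done Nov 15, 2027 — timely.
Step 2 — 21 and 35 days from Nov 15, 2027 (when the default notice is delivered) are Dec 6, 2027 and Dec 20, 2027 respectively; done Dec 7, 2027, which is between those dates.
Step 3 — must wait 31 days from Nov 15, 2027 (when the default notice is delivered), so not before Dec 16, 2027; Dec 12, 2027 is 4 days before the earliest permitted date.

No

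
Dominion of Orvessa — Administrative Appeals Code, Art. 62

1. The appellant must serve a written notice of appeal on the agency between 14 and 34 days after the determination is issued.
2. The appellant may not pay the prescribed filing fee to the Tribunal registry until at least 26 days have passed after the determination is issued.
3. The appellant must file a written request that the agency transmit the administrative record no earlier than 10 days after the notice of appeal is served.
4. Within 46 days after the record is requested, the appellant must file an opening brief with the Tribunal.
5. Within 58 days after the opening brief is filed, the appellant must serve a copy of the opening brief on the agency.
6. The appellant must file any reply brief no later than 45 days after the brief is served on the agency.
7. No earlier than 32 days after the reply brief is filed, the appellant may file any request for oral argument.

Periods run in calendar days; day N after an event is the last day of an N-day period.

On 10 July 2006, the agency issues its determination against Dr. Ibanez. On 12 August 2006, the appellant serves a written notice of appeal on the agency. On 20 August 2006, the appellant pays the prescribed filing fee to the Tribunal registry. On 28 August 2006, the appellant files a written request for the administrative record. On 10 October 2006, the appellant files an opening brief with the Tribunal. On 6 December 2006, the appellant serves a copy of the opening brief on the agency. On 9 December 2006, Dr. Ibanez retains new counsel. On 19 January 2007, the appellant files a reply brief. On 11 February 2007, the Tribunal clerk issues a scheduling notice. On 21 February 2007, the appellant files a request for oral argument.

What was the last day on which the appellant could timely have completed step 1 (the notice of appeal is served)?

13 August 2006

Step 1 runs from 10 July 2006, when the determination is issued. The window is 14–34 days after 10 July 2006; it closes on 13 August 2006.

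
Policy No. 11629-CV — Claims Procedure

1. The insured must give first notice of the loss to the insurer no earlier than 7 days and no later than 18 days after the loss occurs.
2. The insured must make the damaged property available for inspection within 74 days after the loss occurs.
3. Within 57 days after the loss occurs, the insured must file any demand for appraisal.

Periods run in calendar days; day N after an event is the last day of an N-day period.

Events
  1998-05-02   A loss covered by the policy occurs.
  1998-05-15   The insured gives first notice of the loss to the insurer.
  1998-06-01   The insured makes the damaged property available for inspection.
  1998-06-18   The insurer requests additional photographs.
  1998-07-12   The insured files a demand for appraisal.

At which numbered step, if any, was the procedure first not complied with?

Step 1: the window is 7–18 days after 1998-05-02 (when the loss occurs), so 1998-05-09 through 1998-05-20; done 1998-05-15 — within the window.
Step 2: 74 days after 1998-05-02 (when the loss occurs) is 1998-07-15; done 1998-06-01 — timely.
Step 3: 57 days after 1998-05-02 (when the loss occurs) is 1998-06-28; done 1998-07-12 — 14 days late.

Step 3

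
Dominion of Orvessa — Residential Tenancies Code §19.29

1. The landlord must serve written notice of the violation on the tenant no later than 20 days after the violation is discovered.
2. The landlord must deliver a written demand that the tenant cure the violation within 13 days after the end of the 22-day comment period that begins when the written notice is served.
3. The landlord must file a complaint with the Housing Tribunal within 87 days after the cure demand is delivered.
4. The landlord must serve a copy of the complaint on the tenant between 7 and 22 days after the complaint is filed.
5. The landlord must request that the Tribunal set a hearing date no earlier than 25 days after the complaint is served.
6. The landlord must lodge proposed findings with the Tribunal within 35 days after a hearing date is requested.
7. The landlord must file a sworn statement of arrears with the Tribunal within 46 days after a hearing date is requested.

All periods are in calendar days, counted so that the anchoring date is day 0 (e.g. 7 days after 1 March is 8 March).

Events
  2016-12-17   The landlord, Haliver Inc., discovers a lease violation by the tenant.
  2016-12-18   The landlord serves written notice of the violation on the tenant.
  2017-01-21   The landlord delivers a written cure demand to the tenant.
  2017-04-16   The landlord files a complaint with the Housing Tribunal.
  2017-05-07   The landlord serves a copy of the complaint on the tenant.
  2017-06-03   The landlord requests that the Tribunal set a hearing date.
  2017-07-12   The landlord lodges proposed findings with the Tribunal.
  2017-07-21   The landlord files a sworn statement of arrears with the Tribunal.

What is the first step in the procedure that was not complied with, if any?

Step 6

(1) due by 2016-12-17 + 20 days = 2017-01-06; 2016-12-18 is within that limit.
(2) due by 2017-01-09 + 13 days = 2017-01-22; completed 2017-01-21, before the deadline.
(3) due by 2017-01-21 + 87 days = 2017-04-18; completed 2017-04-16, before the deadline.
(4) the permitted window runs from 2017-04-16 + 7 = 2017-04-23 to 2017-04-16 + 22 = 2017-05-08; 2017-05-07 falls inside that range.
(5) permitted from 2017-05-07 + 25 days = 2017-06-01 onward; 2017-06-03 is on or after that date.
(6) due by 2017-06-03 + 35 days = 2017-07-08; not done until 2017-07-12, 4 days after the deadline.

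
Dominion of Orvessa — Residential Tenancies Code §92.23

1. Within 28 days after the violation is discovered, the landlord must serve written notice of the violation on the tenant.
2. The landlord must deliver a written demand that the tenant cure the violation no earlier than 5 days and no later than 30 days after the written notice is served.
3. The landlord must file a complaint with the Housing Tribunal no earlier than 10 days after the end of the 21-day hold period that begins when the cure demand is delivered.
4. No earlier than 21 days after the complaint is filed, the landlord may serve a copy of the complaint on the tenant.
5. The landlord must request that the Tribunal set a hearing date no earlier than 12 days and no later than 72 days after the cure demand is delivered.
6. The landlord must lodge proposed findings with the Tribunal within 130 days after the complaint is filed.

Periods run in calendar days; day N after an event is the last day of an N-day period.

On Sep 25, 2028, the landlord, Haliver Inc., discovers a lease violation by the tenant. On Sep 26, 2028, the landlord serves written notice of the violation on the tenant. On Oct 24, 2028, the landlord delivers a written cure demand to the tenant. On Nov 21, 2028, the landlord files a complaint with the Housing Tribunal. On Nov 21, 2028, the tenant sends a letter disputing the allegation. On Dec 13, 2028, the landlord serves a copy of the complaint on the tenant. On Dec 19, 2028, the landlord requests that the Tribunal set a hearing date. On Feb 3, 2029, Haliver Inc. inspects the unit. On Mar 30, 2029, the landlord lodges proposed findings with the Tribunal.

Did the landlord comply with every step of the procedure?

(1) due by Sep 25, 2028 + 28 days = Oct 23, 2028; done Sep 26, 2028 — timely.
(2) the permitted window runs from Sep 26, 2028 + 5 = Oct 1, 2028 to Sep 26, 2028 + 30 = Oct 26, 2028; done Oct 24, 2028, which is between those dates.
(3) permitted from Nov 14, 2028 + 10 days = Nov 24, 2028 onward; done Nov 21, 2028 — 3 days too early.
That is the first point of non-compliance.

No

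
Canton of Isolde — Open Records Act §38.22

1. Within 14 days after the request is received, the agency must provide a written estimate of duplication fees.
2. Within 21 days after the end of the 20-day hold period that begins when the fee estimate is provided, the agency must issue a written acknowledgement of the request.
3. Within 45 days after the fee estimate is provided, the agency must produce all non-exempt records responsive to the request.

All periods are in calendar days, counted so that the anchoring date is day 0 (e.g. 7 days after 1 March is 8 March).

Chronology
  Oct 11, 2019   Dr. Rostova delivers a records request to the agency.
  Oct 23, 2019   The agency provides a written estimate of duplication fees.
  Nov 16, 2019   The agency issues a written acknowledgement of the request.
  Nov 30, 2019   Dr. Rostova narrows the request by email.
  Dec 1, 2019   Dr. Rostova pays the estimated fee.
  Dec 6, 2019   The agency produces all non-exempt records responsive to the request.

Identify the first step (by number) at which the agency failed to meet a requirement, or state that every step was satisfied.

(1) due by Oct 11, 2019 + 14 days = Oct 25, 2019; done Oct 23, 2019 — timely.
(2) due by Nov 12, 2019 + 21 days = Dec 3, 2019; done Nov 16, 2019 — timely.
(3) due by Oct 23, 2019 + 45 days = Dec 7, 2019; done Dec 6, 2019 — timely.

None — every step was satisfied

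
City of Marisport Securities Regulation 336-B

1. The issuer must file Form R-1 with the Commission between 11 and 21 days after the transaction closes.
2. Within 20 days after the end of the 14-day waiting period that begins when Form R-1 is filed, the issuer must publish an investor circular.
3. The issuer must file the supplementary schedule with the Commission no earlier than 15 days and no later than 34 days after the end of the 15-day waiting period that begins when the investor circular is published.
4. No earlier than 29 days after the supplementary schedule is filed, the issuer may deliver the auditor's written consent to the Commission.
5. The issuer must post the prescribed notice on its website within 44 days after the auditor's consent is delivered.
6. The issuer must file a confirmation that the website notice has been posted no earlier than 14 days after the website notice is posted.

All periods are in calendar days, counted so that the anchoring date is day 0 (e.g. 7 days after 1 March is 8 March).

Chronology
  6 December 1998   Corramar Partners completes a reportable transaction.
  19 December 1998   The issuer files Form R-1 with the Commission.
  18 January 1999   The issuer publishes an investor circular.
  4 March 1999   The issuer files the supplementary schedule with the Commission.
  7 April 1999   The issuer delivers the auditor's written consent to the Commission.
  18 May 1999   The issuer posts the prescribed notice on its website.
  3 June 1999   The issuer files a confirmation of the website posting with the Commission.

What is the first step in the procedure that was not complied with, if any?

None — every step was satisfied

Step 1: the window is 11–21 days after 6 December 1998 (when the transaction closes), so 17 December 1998 through 27 December 1998; done 19 December 1998 — within the window.
Step 2: 20 days after 2 January 1999 (end of the 14-day waiting period, which began when Form R-1 is filed on 19 December 1998) is 22 January 1999; 18 January 1999 is within that limit.
Step 3: the window is 15–34 days after 2 February 1999 (end of the 15-day waiting period, which began when the investor circular is published on 18 January 1999), so 17 February 1999 through 8 March 1999; done 4 March 1999 — within the window.
Step 4: the earliest permitted date is 29 days after 4 March 1999 (when the supplementary schedule is filed), i.e. 2 April 1999; done 7 April 1999, after the minimum wait.
Step 5: 44 days after 7 April 1999 (when the auditor's consent is delivered) is 21 May 1999; done 18 May 1999 — timely.
Step 6: the earliest permitted date is 14 days after 18 May 1999 (when the website notice is posted), i.e. 1 June 1999; done 3 June 1999, after the minimum wait.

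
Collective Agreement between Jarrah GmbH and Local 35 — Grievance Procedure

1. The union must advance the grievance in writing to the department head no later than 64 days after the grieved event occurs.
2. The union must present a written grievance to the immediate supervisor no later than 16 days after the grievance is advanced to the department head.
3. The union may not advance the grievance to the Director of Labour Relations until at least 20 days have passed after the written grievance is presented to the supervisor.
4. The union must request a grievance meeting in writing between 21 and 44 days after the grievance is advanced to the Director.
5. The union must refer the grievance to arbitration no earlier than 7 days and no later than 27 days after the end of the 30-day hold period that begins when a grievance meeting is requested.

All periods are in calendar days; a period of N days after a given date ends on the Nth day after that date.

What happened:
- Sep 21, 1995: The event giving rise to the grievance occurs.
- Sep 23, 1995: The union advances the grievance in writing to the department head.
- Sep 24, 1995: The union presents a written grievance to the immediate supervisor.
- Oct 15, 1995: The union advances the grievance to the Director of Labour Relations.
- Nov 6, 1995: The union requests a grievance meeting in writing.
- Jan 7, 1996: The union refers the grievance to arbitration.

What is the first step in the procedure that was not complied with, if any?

Step 1: 64 days after Sep 21, 1995 (when the grieved event occurs) is Nov 24, 1995; done Sep 23, 1995 — timely.
Step 2: 16 days after Sep 23, 1995 (when the grievance is advanced to the department head) is Oct 9, 1995; Sep 24, 1995 is within that limit.
Step 3: the earliest permitted date is 20 days after Sep 24, 1995 (when the written grievance is presented to the supervisor), i.e. Oct 14, 1995; done Oct 15, 1995 — permitted.
Step 4: the window is 21–44 days after Oct 15, 1995 (when the grievance is advanced to the Director), so Nov 5, 1995 through Nov 28, 1995; Nov 6, 1995 falls inside that range.
Step 5: the window is 7–27 days after Dec 6, 1995 (end of the 30-day hold period, which began when a grievance meeting is requested on Nov 6, 1995), so Dec 13, 1995 through Jan 2, 1996; Jan 7, 1996 is 5 days past the end of the window.
The analysis stops there.

Step 5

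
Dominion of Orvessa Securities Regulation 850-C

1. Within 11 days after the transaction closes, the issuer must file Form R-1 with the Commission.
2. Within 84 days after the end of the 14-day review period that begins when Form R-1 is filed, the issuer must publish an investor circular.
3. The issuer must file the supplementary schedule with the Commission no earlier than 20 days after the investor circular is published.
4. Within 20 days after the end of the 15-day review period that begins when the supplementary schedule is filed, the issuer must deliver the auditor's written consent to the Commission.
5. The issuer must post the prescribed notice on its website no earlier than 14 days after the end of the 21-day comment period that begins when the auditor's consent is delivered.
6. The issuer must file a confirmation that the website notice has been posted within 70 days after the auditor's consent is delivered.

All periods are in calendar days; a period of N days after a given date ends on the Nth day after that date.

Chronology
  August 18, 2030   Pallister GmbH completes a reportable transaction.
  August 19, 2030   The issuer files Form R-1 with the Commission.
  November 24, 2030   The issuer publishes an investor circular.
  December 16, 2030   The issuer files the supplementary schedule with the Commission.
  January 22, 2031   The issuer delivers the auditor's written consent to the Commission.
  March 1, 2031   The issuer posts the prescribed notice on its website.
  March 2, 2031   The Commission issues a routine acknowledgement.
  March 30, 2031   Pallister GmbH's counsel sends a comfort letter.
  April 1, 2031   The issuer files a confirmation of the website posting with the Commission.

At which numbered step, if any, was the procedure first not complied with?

Step 1 — counting 11 days from August 18, 2030 (when the transaction closes) gives a deadline of August 29, 2030; done August 19, 2030 — timely.
Step 2 — counting 84 days from September 2, 2030 (end of the 14-day review period, which began when Form R-1 is filed on August 19, 2030) gives a deadline of November 25, 2030; completed November 24, 2030, before the deadline.
Step 3 — must wait 20 days from November 24, 2030 (when the investor circular is published), so not before December 14, 2030; December 16, 2030 is on or after that date.
Step 4 — counting 20 days from December 31, 2030 (end of the 15-day review period, which began when the supplementary schedule is filed on December 16, 2030) gives a deadline of January 20, 2031; not done until January 22, 2031, 2 days after the deadline.
The procedure was therefore not followed at step 4.

Step 4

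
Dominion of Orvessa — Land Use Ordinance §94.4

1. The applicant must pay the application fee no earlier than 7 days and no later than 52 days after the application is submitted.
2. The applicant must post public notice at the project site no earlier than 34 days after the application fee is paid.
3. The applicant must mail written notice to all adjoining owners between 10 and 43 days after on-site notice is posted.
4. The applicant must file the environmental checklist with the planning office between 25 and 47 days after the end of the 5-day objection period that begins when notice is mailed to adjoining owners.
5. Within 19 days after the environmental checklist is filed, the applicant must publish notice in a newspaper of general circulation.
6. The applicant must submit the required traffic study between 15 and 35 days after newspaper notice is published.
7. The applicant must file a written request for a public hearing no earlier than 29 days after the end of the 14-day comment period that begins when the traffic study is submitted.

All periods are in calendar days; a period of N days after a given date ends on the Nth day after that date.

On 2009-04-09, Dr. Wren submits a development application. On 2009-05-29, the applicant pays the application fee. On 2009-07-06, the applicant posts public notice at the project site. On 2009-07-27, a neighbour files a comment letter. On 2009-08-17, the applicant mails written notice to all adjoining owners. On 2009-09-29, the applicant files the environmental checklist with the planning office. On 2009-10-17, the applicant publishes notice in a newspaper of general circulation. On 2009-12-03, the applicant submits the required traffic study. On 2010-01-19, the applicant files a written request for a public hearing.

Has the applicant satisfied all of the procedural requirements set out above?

No

(1) the permitted window runs from 2009-04-09 + 7 = 2009-04-16 to 2009-04-09 + 52 = 2009-05-31; 2009-05-29 falls inside that range.
(2) permitted from 2009-05-29 + 34 days = 2009-07-02 onward; 2009-07-06 is on or after that date.
(3) the permitted window runs from 2009-07-06 + 10 = 2009-07-16 to 2009-07-06 + 43 = 2009-08-18; 2009-08-17 falls inside that range.
(4) the permitted window runs from 2009-08-22 + 25 = 2009-09-16 to 2009-08-22 + 47 = 2009-10-08; done 2009-09-29 — within the window.
(5) due by 2009-09-29 + 19 days = 2009-10-18; done 2009-10-17 — timely.
(6) the permitted window runs from 2009-10-17 + 15 = 2009-11-01 to 2009-10-17 + 35 = 2009-11-21; 2009-12-03 is 12 days past the end of the window.
The procedure was therefore not followed at step 6.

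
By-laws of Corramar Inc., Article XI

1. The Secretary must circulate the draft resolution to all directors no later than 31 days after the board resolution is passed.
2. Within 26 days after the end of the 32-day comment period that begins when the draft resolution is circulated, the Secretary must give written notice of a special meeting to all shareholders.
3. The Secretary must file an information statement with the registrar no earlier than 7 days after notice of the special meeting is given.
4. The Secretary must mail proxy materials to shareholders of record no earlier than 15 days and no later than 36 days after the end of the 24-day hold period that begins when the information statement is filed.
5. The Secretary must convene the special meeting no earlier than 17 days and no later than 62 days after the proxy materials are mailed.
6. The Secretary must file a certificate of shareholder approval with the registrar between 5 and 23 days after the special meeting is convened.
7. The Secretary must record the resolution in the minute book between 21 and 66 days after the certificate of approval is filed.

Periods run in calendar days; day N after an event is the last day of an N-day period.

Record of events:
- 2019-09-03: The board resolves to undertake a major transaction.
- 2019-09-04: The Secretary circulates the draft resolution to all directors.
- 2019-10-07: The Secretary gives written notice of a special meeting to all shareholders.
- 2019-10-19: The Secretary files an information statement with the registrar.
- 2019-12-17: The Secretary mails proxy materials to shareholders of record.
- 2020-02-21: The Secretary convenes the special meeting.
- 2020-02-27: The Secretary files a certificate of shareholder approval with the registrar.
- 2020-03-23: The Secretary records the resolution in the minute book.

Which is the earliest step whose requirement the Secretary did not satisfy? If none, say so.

Step 1 — counting 31 days from 2019-09-03 (when the board resolution is passed) gives a deadline of 2019-10-04; 2019-09-04 is within that limit.
Step 2 — counting 26 days from 2019-10-06 (end of the 32-day comment period, which began when the draft resolution is circulated on 2019-09-04) gives a deadline of 2019-11-01; done 2019-10-07 — timely.
Step 3 — must wait 7 days from 2019-10-07 (when notice of the special meeting is given), so not before 2019-10-14; 2019-10-19 is on or after that date.
Step 4 — 15 and 36 days from 2019-11-12 (end of the 24-day hold period, which began when the information statement is filed on 2019-10-19) are 2019-11-27 and 2019-12-18 respectively; done 2019-12-17 — within the window.
Step 5 — 17 and 62 days from 2019-12-17 (when the proxy materials are mailed) are 2020-01-03 and 2020-02-17 respectively; done 2020-02-21 — 4 days after the window closed.
That is the first point of non-compliance.

Step 5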